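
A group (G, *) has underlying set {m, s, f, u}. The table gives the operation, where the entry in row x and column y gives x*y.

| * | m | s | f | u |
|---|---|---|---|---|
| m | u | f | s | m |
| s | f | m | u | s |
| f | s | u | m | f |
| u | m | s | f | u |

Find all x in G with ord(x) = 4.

Identity is u. Compute the order of each non-identity element by repeated multiplication:
  m: m → u  (order 2)
  s: s → m → f → u  (order 4)
  f: f → m → s → u  (order 4)
Elements of order 4: {f, s}.

{f, s}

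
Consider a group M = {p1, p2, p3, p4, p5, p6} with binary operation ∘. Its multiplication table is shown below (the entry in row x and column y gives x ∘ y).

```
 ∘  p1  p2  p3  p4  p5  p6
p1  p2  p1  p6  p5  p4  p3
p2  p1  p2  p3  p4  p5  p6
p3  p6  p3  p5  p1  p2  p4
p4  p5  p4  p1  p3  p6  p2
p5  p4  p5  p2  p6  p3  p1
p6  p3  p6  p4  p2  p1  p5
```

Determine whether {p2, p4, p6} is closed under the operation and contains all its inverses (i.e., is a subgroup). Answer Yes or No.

No

p4 ∘ p4 = p3, which is not in {p2, p4, p6}.
The subset is not closed under ∘, so it is not a subgroup.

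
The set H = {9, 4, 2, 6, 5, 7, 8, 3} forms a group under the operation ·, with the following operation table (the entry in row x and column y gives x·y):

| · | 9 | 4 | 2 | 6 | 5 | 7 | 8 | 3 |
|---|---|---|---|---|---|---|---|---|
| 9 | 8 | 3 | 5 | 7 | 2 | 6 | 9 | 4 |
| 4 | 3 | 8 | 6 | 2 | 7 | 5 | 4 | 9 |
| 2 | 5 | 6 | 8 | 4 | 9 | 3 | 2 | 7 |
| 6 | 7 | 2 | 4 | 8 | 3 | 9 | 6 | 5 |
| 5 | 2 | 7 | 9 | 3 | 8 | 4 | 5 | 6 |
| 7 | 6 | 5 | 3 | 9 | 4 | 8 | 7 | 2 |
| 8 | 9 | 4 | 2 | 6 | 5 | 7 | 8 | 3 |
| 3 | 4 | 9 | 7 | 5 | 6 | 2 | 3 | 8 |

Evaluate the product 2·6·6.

2·6 = 4
4·6 = 2

2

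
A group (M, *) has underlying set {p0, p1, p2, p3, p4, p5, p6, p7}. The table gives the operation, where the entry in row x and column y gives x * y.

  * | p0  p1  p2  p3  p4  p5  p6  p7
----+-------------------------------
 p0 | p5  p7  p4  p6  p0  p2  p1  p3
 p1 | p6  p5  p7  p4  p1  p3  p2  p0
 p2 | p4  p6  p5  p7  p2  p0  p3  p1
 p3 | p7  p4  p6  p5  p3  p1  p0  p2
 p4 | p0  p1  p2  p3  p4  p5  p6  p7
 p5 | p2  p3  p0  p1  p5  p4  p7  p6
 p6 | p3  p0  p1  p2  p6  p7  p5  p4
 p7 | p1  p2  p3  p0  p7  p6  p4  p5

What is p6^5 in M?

p6

p6^1 = p6
p6^2 = p6 * p6 = p5
p6^3 = p5 * p6 = p7
p6^4 = p7 * p6 = p4
p6^5 = p4 * p6 = p6
(Structurally, M here is isomorphic to the quaternion group Q_8.)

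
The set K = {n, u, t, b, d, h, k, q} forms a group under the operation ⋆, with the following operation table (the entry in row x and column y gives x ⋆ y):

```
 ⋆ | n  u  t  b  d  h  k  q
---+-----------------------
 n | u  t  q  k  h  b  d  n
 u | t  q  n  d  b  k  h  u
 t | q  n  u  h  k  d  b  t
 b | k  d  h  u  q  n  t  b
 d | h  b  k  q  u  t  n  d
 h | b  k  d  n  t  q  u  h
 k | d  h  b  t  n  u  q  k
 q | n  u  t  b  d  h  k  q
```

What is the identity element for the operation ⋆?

q

The identity e satisfies e ⋆ x = x for all x, so its row in the table reproduces the column headers.
Row q reads: n, u, t, b, d, h, k, q — exactly the header order. So q is the identity.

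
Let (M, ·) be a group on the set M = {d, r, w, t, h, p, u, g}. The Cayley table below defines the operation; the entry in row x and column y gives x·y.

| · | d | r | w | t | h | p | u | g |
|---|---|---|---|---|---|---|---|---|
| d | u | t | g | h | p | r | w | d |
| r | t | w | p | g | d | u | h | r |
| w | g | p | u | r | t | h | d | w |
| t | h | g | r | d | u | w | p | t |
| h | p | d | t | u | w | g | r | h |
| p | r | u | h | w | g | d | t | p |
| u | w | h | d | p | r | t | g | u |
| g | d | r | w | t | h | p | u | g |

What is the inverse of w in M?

First locate the identity: row g matches the header, so g is the identity.
Scan row w for g: w·d = g. Hence w^(-1) = d.

d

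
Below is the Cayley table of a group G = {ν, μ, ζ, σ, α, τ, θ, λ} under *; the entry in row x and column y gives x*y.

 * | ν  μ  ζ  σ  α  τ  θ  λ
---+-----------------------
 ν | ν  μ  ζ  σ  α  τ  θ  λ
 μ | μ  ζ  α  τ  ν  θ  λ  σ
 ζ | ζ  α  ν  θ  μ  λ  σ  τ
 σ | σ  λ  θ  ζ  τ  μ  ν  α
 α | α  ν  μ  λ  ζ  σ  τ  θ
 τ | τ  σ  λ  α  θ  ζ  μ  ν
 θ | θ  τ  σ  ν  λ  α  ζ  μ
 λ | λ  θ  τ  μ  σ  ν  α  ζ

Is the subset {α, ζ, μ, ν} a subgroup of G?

{α, ζ, μ, ν} contains the identity ν.
Checking products: every product of two elements of {α, ζ, μ, ν} (read from the table) lies in {α, ζ, μ, ν}, so the set is closed.
In a finite group, a nonempty closed subset is a subgroup. So {α, ζ, μ, ν} ≤ G.

Yes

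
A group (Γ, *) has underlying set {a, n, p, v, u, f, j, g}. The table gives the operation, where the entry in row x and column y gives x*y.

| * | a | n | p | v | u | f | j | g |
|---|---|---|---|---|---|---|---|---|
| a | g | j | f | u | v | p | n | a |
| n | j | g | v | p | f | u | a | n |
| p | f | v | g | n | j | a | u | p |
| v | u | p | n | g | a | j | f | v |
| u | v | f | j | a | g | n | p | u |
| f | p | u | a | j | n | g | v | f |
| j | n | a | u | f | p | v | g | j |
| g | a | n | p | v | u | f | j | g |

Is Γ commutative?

Yes

Check whether the table is symmetric across its main diagonal.
Every entry (row x, col y) equals the entry (row y, col x), so Γ is abelian.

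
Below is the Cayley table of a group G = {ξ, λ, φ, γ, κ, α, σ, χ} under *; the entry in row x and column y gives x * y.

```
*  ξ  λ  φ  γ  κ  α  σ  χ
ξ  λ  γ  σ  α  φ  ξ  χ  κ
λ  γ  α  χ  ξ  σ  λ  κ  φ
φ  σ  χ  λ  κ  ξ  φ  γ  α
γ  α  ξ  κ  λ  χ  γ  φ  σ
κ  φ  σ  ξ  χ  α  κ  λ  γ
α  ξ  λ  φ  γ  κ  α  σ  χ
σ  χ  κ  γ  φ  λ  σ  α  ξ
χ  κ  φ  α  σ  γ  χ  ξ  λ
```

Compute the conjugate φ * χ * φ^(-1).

The identity is α. In row φ, the entry α sits in column χ, so φ^(-1) = χ.
φ * χ = α
α * χ = χ

χ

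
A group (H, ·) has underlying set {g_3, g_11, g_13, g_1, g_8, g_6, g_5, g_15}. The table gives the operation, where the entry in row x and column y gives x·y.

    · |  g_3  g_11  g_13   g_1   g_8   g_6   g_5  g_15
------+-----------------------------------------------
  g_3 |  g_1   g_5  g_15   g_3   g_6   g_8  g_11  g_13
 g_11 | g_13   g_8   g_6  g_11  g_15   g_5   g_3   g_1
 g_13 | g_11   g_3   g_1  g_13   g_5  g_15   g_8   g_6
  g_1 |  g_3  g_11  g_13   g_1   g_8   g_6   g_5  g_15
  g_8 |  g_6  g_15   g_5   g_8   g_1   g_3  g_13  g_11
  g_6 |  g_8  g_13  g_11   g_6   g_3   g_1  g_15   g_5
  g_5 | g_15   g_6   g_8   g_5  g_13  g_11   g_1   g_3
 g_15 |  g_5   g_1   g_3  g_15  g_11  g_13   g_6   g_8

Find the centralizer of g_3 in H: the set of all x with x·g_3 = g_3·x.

Compare row g_3 with column g_3 entry by entry.
g_6·g_3 = g_8 = g_3·g_6, so g_6 commutes with g_3.
g_11·g_3 = g_13 but g_3·g_11 = g_5, so g_11 does not.
Collecting the elements that commute with g_3: C(g_3) = {g_1, g_3, g_6, g_8}.
(Structurally, H here is isomorphic to the dihedral group D_4.)

{g_1, g_3, g_6, g_8}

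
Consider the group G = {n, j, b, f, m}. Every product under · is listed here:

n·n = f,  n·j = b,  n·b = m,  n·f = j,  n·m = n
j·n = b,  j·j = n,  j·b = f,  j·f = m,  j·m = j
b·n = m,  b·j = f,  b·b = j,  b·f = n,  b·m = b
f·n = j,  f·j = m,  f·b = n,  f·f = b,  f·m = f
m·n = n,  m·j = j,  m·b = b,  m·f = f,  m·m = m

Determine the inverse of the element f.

j

First locate the identity: row m matches the header, so m is the identity.
Scan row f for m: f·j = m. Hence f^(-1) = j.
(Structurally, G here is isomorphic to the cyclic group Z_5.)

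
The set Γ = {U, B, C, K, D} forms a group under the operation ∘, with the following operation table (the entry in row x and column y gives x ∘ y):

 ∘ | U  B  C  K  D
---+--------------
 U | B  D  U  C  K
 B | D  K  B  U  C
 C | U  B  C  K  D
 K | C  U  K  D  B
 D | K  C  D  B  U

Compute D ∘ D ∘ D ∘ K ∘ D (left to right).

D ∘ D = U
U ∘ D = K
K ∘ K = D
D ∘ D = U

U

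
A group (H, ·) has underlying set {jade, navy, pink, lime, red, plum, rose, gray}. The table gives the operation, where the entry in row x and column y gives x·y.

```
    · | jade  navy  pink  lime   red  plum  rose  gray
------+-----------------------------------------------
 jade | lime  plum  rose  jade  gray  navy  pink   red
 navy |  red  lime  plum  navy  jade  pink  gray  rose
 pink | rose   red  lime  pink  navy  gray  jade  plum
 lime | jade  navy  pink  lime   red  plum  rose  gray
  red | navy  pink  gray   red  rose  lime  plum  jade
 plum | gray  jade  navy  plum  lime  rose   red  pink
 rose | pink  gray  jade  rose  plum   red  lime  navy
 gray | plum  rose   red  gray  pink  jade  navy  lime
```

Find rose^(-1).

First locate the identity: row lime matches the header, so lime is the identity.
Scan row rose for lime: rose·rose = lime. Hence rose^(-1) = rose.

rose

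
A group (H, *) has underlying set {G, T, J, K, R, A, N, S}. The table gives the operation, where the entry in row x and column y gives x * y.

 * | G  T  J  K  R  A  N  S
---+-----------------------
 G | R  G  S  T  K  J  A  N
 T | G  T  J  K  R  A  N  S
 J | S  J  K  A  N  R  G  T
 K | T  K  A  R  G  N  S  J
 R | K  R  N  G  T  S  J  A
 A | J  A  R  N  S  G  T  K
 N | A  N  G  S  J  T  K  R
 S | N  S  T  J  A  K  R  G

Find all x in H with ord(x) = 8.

{A, J, N, S}

Identity is T. Compute the order of each non-identity element by repeated multiplication:
  G: G → R → K → T  (order 4)
  J: J → K → A → R → N → G → S → T  (order 8)
  K: K → R → G → T  (order 4)
  R: R → T  (order 2)
  A: A → G → J → R → S → K → N → T  (order 8)
  N: N → K → S → R → J → G → A → T  (order 8)
  S: S → G → N → R → A → K → J → T  (order 8)
Elements of order 8: {A, J, N, S}.
(Structurally, H here is isomorphic to the cyclic group Z_8.)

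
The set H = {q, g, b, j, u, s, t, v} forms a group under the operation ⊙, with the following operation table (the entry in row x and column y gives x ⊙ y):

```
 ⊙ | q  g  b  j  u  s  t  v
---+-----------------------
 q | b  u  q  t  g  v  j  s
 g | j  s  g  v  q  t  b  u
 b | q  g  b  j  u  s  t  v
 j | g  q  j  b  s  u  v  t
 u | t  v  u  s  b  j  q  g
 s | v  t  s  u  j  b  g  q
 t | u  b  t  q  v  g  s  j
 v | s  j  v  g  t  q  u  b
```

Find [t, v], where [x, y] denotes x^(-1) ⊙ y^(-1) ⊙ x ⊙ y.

s

Identity is b; from the table t^(-1) = g and v^(-1) = v.
g ⊙ v = u
u ⊙ t = q
q ⊙ v = s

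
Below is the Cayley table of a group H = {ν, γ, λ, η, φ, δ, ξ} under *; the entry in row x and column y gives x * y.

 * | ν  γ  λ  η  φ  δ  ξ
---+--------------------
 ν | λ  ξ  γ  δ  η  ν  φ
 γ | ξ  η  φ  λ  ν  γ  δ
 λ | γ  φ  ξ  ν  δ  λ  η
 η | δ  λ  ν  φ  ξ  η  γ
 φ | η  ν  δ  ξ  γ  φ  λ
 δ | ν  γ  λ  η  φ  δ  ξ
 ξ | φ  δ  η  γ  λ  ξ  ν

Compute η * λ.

Read row η, column λ: η * λ = ν.

ν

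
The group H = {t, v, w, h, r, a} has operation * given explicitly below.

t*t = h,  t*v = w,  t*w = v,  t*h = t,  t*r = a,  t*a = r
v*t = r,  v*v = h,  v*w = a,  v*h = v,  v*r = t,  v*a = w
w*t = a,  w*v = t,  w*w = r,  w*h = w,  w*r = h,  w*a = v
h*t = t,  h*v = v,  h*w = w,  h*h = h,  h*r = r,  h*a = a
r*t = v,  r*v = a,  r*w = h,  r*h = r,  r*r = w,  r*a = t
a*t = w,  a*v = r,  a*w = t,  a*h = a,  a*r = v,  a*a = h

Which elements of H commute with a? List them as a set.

{a, h}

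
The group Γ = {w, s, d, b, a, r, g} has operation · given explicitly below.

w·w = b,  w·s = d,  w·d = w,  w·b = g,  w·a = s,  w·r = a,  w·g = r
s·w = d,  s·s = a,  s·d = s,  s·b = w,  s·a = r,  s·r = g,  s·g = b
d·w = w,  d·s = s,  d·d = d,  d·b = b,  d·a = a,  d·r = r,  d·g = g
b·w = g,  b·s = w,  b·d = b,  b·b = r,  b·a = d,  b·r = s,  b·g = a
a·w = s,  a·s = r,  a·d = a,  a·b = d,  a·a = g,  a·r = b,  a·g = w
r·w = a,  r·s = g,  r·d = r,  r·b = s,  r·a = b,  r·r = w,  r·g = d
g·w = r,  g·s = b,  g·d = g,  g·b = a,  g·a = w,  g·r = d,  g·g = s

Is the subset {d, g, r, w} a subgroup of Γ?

r·w = a, which is not in {d, g, r, w}.
The subset is not closed under ·, so it is not a subgroup.

No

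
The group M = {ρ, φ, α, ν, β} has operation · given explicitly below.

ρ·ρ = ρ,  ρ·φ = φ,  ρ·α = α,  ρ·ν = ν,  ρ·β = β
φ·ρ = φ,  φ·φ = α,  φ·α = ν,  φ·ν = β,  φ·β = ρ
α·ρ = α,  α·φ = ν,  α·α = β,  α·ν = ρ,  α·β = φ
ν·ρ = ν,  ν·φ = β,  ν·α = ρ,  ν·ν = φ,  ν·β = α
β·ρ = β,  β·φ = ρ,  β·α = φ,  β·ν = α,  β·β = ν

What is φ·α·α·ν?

ν

φ·α = ν
ν·α = ρ
ρ·ν = ν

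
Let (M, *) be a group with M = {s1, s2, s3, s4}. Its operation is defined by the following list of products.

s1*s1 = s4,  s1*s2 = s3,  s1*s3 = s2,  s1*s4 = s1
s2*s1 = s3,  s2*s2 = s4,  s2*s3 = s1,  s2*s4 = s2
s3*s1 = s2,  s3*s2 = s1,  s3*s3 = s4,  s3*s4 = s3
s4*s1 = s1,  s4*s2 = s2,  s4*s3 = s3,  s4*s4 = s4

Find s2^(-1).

First locate the identity: row s4 matches the header, so s4 is the identity.
Scan row s2 for s4: s2*s2 = s4. Hence s2^(-1) = s2.

s2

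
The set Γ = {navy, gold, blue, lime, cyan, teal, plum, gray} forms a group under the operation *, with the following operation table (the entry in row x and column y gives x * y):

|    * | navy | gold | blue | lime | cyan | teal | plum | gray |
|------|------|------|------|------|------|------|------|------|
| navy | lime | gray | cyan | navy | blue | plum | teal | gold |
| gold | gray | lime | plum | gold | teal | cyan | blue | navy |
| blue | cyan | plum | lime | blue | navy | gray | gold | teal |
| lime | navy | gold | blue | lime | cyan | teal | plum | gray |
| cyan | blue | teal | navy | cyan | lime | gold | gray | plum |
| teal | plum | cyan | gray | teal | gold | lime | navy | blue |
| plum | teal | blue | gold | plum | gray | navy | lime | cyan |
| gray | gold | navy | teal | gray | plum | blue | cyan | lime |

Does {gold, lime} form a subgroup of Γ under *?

{gold, lime} contains the identity lime.
Checking products: every product of two elements of {gold, lime} (read from the table) lies in {gold, lime}, so the set is closed.
In a finite group, a nonempty closed subset is a subgroup. So {gold, lime} ≤ Γ.
(Structurally, Γ here is isomorphic to the elementary abelian group (Z_2)^3.)

Yes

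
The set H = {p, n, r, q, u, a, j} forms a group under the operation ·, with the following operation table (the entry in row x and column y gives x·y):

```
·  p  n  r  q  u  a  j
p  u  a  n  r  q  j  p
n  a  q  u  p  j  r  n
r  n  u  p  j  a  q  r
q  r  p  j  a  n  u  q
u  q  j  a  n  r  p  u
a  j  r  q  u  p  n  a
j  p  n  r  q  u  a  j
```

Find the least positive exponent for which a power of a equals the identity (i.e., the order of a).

The identity element is j (its row matches the header).
a^1 = a
a^2 = a·a = n
a^3 = n·a = r
a^4 = r·a = q
a^5 = q·a = u
a^6 = u·a = p
a^7 = p·a = j
The first power of a equal to the identity is a^7, so ord(a) = 7.

7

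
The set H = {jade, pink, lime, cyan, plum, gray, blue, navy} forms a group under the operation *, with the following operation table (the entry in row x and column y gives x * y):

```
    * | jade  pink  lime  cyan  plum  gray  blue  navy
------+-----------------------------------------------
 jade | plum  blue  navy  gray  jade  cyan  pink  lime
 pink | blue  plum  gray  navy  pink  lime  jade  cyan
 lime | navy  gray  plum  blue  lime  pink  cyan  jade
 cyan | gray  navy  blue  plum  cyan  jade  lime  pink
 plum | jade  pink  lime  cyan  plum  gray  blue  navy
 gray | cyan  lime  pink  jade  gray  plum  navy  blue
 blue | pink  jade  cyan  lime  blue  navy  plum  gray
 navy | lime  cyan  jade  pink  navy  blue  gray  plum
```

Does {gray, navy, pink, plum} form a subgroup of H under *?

No

pink * navy = cyan, which is not in {gray, navy, pink, plum}.
The subset is not closed under *, so it is not a subgroup.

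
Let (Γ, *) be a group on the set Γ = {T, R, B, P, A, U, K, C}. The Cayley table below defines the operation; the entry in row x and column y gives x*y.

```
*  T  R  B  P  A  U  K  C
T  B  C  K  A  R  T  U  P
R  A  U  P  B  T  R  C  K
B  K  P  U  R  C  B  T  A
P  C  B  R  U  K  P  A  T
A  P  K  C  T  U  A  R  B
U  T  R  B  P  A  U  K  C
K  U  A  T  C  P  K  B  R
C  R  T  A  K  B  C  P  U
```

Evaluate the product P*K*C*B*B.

B

P*K = A
A*C = B
B*B = U
U*B = B
(Structurally, Γ here is isomorphic to the dihedral group D_4.)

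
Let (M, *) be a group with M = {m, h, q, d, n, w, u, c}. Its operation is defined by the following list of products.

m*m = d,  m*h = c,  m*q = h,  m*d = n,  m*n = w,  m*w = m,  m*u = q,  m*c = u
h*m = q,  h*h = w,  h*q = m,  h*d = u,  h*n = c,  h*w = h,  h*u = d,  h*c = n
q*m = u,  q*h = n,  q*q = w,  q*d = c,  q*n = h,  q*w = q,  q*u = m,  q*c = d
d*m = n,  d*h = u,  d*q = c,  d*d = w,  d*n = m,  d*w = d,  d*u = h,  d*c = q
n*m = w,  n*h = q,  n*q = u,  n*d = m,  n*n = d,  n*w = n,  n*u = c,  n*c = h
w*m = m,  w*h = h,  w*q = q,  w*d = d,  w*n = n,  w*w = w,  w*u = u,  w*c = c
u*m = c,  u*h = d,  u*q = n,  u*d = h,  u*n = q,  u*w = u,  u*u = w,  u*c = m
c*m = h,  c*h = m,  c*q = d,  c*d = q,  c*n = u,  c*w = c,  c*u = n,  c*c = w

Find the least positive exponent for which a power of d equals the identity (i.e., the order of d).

2

The identity element is w (its row matches the header).
d^1 = d
d^2 = d*d = w
The first power of d equal to the identity is d^2, so ord(d) = 2.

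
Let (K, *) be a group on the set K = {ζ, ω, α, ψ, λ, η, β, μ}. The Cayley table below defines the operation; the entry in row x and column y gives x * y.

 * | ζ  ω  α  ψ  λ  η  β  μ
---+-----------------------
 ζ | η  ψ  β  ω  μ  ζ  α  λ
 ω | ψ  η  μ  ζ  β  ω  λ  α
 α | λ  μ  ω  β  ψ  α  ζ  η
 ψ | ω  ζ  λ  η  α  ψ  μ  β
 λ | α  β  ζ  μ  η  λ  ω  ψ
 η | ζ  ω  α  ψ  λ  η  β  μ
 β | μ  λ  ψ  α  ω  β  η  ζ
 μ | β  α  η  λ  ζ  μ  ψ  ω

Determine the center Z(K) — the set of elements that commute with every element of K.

{η, ω}

An element z is central iff its row equals its column in the table.
For ψ: ψ * μ = β ≠ λ = μ * ψ, so ψ ∉ Z.
Checking each element this way leaves Z(K) = {η, ω}.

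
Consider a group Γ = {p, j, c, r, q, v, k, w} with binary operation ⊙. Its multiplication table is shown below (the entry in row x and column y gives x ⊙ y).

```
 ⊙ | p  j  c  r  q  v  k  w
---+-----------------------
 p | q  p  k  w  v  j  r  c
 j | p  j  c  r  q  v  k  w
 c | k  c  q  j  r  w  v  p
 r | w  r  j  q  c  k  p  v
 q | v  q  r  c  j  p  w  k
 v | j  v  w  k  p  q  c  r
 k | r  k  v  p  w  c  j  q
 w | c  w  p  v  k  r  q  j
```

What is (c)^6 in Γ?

c^1 = c
c^2 = c ⊙ c = q
c^3 = q ⊙ c = r
c^4 = r ⊙ c = j
c^5 = j ⊙ c = c
c^6 = c ⊙ c = q
(Structurally, Γ here is isomorphic to Z_2 x Z_4.)

q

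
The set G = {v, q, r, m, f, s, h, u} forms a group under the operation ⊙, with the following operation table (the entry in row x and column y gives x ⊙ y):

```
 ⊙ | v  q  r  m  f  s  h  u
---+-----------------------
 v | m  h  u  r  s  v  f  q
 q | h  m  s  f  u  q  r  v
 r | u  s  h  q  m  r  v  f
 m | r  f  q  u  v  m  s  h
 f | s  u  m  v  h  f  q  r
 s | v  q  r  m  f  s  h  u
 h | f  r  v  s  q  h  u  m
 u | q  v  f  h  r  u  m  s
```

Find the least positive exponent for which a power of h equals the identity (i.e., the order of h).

4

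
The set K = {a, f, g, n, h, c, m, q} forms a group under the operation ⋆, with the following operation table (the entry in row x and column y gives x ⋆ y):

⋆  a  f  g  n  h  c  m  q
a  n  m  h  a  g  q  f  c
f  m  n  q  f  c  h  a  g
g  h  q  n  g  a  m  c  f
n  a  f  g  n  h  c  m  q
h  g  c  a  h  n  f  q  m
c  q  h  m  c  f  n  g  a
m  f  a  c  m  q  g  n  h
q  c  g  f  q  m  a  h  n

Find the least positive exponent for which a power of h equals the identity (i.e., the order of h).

The identity element is n (its row matches the header).
h^1 = h
h^2 = h ⋆ h = n
The first power of h equal to the identity is h^2, so ord(h) = 2.
(Structurally, K here is isomorphic to the elementary abelian group (Z_2)^3.)

2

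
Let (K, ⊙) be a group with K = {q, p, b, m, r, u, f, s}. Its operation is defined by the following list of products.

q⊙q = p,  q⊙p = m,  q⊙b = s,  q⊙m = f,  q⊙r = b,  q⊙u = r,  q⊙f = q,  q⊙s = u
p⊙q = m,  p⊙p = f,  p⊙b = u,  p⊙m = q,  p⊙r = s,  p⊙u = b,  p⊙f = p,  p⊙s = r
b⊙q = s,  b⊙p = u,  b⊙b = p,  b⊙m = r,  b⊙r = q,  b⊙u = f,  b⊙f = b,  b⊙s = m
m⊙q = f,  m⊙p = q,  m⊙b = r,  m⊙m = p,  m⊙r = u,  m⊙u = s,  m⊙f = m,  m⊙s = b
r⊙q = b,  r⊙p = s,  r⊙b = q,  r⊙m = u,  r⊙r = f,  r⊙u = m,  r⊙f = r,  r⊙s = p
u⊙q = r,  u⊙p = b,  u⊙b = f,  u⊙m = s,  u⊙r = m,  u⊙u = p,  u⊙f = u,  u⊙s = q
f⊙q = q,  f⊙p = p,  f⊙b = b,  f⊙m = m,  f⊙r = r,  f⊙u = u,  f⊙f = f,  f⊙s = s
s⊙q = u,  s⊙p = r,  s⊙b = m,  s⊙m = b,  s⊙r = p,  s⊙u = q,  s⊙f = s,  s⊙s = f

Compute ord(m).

4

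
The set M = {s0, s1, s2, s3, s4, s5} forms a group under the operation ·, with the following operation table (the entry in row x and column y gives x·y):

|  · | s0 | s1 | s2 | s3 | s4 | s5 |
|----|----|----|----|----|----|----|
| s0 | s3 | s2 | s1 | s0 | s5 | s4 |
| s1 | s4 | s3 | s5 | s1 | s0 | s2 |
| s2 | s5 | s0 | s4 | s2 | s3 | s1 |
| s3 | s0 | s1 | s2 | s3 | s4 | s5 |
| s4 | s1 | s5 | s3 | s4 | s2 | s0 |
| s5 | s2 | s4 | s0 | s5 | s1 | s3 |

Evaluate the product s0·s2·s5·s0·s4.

s1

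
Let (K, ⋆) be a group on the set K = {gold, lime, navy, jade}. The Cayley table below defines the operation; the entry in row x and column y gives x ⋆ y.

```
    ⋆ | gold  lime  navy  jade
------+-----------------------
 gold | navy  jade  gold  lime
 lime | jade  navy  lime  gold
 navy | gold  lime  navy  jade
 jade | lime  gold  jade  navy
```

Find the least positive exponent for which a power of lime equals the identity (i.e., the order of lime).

2

The identity element is navy (its row matches the header).
lime^1 = lime
lime^2 = lime ⋆ lime = navy
The first power of lime equal to the identity is lime^2, so ord(lime) = 2.
(Structurally, K here is isomorphic to the Klein four-group V_4.)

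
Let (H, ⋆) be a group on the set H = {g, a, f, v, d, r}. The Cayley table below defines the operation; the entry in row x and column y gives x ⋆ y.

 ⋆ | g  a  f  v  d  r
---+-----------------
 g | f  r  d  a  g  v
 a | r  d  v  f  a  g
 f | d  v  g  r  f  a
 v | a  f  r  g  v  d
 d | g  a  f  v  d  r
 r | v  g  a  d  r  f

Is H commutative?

Yes

Check whether the table is symmetric across its main diagonal.
Every entry (row x, col y) equals the entry (row y, col x), so H is abelian.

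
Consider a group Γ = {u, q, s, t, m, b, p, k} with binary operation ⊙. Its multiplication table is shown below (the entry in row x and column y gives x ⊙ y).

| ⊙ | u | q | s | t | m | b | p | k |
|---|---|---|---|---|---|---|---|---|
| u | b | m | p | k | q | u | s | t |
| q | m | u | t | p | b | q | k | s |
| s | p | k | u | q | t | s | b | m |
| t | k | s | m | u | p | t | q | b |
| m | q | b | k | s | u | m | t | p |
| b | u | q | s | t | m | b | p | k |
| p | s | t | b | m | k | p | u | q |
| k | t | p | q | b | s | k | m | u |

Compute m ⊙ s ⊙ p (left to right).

m ⊙ s = k
k ⊙ p = m

m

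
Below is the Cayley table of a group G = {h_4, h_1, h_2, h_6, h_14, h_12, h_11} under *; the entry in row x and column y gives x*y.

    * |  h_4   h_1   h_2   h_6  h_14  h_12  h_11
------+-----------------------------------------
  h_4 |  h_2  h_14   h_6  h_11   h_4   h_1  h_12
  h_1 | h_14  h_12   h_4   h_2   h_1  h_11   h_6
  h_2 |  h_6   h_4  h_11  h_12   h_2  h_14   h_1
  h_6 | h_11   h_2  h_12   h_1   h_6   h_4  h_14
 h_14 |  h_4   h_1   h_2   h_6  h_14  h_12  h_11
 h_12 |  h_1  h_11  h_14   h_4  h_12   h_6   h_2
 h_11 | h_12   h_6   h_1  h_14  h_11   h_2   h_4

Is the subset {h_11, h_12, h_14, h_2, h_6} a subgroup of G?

No

h_2*h_11 = h_1, which is not in {h_11, h_12, h_14, h_2, h_6}.
The subset is not closed under *, so it is not a subgroup.
(Structurally, G here is isomorphic to the cyclic group Z_7.)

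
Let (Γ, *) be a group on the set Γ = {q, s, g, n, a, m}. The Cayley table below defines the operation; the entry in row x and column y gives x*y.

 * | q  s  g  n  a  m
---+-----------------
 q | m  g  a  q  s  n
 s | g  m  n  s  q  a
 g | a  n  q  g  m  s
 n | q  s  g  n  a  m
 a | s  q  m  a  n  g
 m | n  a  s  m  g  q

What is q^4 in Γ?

q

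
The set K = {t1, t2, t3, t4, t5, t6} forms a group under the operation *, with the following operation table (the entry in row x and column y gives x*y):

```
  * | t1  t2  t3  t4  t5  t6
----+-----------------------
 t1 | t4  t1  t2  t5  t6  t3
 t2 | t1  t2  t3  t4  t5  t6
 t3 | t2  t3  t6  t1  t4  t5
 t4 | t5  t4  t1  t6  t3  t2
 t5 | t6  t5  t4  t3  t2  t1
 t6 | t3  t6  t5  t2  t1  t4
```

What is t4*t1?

Read row t4, column t1: t4*t1 = t5.
(Structurally, K here is isomorphic to the cyclic group Z_6.)

t5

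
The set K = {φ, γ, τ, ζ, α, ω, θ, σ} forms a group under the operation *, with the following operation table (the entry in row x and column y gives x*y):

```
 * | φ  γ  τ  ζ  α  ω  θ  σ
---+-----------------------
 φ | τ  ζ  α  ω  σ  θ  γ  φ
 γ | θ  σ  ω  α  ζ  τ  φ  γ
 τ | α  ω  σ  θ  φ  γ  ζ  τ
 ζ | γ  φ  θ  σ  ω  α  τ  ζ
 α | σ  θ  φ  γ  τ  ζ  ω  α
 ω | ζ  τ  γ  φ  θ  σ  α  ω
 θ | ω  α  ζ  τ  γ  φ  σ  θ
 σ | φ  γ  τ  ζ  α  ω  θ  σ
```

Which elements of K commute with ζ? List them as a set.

{ζ, θ, σ, τ}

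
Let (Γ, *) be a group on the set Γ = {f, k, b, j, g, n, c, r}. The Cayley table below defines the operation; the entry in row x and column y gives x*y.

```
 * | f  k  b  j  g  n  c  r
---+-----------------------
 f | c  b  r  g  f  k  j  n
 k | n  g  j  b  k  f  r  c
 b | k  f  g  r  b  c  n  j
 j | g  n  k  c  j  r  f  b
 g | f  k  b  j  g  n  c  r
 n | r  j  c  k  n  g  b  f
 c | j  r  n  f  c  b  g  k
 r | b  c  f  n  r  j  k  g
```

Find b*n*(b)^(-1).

The identity is g. In row b, the entry g sits in column b, so b^(-1) = b.
b*n = c
c*b = n

n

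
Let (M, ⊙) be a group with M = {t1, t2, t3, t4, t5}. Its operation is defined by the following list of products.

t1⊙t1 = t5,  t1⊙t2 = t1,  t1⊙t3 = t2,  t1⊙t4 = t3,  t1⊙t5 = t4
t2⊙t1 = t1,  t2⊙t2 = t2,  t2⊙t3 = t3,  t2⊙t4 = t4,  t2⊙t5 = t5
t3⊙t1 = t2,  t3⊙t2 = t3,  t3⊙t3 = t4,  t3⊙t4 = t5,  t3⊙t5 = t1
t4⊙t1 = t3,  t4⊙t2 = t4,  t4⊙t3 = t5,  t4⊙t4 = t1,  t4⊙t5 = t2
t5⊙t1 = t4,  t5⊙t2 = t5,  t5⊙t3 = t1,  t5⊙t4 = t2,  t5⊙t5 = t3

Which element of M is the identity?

The identity e satisfies e ⊙ x = x for all x, so its row in the table reproduces the column headers.
Row t2 reads: t1, t2, t3, t4, t5 — exactly the header order. So t2 is the identity.

t2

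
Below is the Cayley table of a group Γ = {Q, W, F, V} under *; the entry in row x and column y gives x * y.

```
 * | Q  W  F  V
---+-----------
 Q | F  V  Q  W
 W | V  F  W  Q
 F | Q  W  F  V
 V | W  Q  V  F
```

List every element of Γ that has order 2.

Identity is F. Compute the order of each non-identity element by repeated multiplication:
  Q: Q → F  (order 2)
  W: W → F  (order 2)
  V: V → F  (order 2)
Elements of order 2: {Q, V, W}.

{Q, V, W}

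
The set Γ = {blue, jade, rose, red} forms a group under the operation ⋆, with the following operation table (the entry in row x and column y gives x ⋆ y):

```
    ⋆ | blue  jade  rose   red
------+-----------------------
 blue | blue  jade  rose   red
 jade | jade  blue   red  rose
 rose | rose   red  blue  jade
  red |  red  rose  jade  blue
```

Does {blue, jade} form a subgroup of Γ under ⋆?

{blue, jade} contains the identity blue.
Checking products: every product of two elements of {blue, jade} (read from the table) lies in {blue, jade}, so the set is closed.
In a finite group, a nonempty closed subset is a subgroup. So {blue, jade} ≤ Γ.

Yes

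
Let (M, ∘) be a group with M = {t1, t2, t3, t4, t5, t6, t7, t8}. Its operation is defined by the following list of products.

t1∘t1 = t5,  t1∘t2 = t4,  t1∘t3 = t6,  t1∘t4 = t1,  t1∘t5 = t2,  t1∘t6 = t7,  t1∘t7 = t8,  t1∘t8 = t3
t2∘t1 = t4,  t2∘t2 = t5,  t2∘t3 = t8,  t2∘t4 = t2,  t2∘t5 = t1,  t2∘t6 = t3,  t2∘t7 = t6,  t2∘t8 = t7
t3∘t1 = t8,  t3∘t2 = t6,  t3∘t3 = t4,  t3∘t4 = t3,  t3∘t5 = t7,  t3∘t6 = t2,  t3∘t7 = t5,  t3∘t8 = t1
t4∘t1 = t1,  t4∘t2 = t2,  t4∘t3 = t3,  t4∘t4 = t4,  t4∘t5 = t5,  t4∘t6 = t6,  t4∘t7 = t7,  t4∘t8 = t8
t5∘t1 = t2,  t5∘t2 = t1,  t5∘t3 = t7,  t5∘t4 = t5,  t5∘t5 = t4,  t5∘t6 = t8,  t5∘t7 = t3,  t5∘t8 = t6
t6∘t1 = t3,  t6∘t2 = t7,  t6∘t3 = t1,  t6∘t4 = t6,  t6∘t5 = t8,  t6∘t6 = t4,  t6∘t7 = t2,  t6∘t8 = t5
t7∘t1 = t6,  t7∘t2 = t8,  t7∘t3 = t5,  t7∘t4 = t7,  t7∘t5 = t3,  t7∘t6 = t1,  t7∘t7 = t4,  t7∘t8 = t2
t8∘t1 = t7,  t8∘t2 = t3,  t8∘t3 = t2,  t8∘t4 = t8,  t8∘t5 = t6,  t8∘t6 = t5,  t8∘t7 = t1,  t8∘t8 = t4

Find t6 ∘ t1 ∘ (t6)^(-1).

t2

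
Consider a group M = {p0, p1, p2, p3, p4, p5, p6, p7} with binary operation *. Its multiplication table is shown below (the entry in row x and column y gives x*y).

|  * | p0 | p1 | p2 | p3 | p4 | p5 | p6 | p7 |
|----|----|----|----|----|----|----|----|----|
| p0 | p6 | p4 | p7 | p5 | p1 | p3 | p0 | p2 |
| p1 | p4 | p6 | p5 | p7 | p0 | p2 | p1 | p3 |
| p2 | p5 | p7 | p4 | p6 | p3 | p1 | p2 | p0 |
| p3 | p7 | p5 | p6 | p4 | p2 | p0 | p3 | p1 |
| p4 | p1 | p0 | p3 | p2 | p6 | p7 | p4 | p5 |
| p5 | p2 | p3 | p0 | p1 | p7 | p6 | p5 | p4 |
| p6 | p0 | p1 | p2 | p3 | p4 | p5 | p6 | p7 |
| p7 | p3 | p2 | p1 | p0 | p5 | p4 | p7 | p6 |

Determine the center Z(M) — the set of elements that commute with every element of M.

{p4, p6}

An element z is central iff its row equals its column in the table.
For p5: p5*p3 = p1 ≠ p0 = p3*p5, so p5 ∉ Z.
Checking each element this way leaves Z(M) = {p4, p6}.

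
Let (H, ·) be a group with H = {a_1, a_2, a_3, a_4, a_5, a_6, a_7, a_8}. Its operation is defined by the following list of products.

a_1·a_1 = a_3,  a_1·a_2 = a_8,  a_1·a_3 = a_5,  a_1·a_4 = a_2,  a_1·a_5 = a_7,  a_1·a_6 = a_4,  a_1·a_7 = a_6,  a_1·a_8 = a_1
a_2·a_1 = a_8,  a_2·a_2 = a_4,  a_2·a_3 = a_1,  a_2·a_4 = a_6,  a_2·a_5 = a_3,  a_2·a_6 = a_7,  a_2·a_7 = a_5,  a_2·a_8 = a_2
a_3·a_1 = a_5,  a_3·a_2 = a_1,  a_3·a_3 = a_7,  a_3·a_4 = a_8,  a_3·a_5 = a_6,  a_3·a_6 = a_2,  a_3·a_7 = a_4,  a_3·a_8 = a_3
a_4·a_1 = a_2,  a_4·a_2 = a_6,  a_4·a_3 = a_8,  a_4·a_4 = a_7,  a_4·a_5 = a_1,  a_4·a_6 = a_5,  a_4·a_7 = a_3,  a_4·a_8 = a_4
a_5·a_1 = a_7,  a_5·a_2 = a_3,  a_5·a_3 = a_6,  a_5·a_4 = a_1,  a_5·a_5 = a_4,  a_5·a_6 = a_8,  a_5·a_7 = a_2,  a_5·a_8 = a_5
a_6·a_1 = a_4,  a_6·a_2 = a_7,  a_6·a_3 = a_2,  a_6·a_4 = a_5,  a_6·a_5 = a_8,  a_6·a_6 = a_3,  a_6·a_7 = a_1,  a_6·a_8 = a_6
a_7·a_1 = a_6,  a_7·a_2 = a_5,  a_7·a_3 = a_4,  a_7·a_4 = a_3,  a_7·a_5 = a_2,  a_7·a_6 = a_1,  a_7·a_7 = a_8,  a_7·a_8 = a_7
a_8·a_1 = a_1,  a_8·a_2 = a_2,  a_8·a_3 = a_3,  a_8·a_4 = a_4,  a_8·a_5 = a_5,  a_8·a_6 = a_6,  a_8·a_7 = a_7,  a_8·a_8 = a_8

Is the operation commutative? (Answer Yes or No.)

Yes

Check whether the table is symmetric across its main diagonal.
Every entry (row x, col y) equals the entry (row y, col x), so H is abelian.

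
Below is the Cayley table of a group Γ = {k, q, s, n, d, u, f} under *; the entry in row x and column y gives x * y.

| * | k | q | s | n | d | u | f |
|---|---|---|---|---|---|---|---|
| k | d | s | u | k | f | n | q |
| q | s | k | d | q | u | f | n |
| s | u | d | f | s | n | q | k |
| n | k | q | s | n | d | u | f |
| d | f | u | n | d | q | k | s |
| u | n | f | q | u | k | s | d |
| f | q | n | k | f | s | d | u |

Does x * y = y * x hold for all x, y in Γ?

Yes

Check whether the table is symmetric across its main diagonal.
Every entry (row x, col y) equals the entry (row y, col x), so Γ is abelian.
(In fact Γ ≅ the cyclic group Z_7.)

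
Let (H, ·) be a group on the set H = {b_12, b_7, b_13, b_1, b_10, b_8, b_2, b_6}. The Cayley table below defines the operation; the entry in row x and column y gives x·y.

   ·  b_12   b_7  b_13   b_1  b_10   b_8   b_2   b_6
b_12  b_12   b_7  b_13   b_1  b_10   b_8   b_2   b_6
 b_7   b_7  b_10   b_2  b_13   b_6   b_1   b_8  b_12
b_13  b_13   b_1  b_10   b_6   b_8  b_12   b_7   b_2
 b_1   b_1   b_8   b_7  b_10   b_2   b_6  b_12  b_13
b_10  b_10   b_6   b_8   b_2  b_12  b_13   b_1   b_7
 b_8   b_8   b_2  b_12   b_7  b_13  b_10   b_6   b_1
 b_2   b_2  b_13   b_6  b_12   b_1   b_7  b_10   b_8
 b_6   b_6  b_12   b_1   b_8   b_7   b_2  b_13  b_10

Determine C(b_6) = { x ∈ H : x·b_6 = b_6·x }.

{b_10, b_12, b_6, b_7}

Compare row b_6 with column b_6 entry by entry.
b_10·b_6 = b_7 = b_6·b_10, so b_10 commutes with b_6.
b_13·b_6 = b_2 but b_6·b_13 = b_1, so b_13 does not.
Collecting the elements that commute with b_6: C(b_6) = {b_10, b_12, b_6, b_7}.
(Structurally, H here is isomorphic to the quaternion group Q_8.)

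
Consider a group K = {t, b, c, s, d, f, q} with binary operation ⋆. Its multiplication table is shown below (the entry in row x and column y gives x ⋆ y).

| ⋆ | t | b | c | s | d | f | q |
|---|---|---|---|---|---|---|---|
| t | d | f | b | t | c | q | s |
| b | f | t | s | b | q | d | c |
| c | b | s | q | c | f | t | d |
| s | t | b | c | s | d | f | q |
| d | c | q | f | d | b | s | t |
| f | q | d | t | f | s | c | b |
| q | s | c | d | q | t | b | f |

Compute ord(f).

The identity element is s (its row matches the header).
f^1 = f
f^2 = f ⋆ f = c
f^3 = c ⋆ f = t
f^4 = t ⋆ f = q
f^5 = q ⋆ f = b
f^6 = b ⋆ f = d
f^7 = d ⋆ f = s
The first power of f equal to the identity is f^7, so ord(f) = 7.

7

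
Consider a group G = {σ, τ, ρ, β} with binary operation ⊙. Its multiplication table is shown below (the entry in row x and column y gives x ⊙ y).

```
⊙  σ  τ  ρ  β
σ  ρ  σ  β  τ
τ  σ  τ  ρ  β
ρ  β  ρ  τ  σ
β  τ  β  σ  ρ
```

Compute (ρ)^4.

ρ^1 = ρ
ρ^2 = ρ ⊙ ρ = τ
ρ^3 = τ ⊙ ρ = ρ
ρ^4 = ρ ⊙ ρ = τ
(Structurally, G here is isomorphic to the cyclic group Z_4.)

τ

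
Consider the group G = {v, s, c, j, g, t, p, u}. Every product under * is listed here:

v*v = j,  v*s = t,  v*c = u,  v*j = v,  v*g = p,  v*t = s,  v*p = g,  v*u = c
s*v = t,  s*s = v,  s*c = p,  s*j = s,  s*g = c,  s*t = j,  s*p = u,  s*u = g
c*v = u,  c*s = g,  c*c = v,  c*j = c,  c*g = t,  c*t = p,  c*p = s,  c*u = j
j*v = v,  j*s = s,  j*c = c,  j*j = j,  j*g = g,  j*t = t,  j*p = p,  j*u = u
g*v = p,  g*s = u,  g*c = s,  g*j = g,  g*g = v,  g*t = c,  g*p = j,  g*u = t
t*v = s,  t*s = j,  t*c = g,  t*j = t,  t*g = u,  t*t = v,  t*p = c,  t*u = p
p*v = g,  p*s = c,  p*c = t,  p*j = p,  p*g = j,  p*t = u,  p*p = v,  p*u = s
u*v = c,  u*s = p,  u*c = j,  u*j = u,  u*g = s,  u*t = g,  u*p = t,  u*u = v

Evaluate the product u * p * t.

v

u * p = t
t * t = v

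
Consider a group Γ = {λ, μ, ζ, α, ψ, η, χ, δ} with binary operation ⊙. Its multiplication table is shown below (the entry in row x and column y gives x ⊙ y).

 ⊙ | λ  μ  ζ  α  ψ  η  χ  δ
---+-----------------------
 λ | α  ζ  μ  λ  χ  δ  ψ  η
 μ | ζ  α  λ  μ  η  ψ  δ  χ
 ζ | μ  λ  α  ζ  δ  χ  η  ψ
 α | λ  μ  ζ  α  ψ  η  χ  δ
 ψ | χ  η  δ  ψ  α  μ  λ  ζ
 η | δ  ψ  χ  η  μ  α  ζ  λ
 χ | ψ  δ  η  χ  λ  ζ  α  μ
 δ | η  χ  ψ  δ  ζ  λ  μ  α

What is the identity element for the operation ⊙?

The identity e satisfies e ⊙ x = x for all x, so its row in the table reproduces the column headers.
Row α reads: λ, μ, ζ, α, ψ, η, χ, δ — exactly the header order. So α is the identity.

α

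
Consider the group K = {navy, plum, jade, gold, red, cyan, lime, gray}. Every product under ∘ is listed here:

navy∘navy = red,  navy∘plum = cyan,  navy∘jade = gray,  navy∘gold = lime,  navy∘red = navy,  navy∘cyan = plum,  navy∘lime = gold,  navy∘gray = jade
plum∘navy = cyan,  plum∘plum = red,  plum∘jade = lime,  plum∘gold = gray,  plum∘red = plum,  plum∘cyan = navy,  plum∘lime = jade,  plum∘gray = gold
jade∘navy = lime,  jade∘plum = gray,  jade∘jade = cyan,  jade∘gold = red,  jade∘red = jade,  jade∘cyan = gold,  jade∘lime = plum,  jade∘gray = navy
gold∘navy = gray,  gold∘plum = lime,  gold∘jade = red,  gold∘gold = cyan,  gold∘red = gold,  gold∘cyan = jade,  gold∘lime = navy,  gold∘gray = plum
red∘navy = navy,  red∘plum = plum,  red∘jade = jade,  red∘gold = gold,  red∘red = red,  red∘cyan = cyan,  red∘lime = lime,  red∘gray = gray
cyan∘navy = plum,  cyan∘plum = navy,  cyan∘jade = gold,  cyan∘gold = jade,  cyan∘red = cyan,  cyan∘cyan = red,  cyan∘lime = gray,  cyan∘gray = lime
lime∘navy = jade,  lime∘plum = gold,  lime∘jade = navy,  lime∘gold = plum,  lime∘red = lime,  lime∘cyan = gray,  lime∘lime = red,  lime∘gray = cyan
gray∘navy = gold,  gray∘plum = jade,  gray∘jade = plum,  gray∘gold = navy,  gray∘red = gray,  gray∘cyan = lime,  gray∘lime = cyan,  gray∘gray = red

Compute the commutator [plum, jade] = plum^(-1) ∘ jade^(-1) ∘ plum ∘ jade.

cyan

Identity is red; from the table plum^(-1) = plum and jade^(-1) = gold.
plum ∘ gold = gray
gray ∘ plum = jade
jade ∘ jade = cyan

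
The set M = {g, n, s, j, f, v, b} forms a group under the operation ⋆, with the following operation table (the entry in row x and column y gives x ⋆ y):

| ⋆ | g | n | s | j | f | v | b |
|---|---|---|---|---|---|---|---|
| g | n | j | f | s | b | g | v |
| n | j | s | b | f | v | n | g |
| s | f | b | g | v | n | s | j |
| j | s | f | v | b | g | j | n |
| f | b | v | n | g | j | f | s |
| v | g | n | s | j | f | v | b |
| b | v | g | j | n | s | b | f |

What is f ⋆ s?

n

Read row f, column s: f ⋆ s = n.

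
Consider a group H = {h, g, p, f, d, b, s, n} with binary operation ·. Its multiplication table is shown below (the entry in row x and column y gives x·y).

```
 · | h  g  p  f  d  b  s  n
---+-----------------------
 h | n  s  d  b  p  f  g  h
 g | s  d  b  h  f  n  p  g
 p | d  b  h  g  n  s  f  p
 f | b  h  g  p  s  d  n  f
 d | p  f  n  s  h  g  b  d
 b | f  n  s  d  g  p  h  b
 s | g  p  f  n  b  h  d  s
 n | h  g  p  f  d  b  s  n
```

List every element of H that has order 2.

Identity is n. Compute the order of each non-identity element by repeated multiplication:
  h: h → n  (order 2)
  g: g → d → f → h → s → p → b → n  (order 8)
  p: p → h → d → n  (order 4)
  f: f → p → g → h → b → d → s → n  (order 8)
  d: d → h → p → n  (order 4)
  b: b → p → s → h → f → d → g → n  (order 8)
  s: s → d → b → h → g → p → f → n  (order 8)
Elements of order 2: {h}.

{h}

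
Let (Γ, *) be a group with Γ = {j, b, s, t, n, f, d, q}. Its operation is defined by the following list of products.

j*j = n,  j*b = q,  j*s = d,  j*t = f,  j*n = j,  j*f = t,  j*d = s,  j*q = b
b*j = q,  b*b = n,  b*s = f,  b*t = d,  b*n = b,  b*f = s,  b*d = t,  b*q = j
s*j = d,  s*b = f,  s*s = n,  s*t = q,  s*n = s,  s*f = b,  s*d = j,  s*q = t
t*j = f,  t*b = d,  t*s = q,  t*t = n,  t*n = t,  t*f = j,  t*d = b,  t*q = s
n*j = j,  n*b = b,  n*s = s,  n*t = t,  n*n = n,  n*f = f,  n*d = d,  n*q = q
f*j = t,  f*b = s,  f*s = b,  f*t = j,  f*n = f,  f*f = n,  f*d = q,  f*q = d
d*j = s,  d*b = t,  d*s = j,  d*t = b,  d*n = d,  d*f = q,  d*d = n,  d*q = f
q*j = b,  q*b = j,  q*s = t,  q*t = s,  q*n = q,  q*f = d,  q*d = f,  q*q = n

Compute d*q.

f

Read row d, column q: d*q = f.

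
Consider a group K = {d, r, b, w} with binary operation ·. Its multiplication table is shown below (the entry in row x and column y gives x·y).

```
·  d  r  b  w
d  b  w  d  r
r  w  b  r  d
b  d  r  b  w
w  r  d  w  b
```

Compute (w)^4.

w^1 = w
w^2 = w·w = b
w^3 = b·w = w
w^4 = w·w = b
(Structurally, K here is isomorphic to the Klein four-group V_4.)

b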